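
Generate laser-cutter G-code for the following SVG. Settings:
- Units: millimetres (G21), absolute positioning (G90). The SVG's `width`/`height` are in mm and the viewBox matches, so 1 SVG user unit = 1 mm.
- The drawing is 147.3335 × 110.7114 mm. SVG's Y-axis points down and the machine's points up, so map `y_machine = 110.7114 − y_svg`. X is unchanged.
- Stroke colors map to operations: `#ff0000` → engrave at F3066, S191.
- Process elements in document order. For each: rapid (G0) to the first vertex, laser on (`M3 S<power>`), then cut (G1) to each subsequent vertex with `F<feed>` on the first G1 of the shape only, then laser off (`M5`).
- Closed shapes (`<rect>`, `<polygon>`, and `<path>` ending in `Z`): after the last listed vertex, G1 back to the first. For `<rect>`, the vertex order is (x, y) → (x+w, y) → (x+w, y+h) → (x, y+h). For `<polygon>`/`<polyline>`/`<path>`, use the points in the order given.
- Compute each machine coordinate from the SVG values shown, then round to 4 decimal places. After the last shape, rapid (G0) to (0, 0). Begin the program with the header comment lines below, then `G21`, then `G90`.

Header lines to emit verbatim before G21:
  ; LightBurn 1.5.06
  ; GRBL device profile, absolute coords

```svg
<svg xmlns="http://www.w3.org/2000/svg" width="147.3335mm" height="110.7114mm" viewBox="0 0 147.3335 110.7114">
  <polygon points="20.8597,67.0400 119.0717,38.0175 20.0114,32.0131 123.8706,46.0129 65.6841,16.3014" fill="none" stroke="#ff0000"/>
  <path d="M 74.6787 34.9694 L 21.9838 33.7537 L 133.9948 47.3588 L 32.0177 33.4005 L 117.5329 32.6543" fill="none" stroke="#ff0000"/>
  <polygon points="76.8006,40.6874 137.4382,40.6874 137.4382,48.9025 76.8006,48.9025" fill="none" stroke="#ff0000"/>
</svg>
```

Since the viewBox matches the mm dimensions, user units are millimetres directly. The only transform is the Y-flip y_m = 110.7114 − y_svg.

Shape 1 is a closed polygon drawn with `<polygon>`. Its stroke #ff0000 means engrave at S191, F3066. After flipping Y the toolpath is (20.8597,43.6714) → (119.0717,72.6939) → (20.0114,78.6983) → (123.8706,64.6985) → (65.6841,94.4100) → (20.8597,43.6714), returning to the start.

Shape 2 is a open polyline drawn with `<path>`. Its stroke #ff0000 means engrave at S191, F3066. After flipping Y the toolpath is (74.6787,75.7420) → (21.9838,76.9577) → (133.9948,63.3526) → (32.0177,77.3109) → (117.5329,78.0571).

Shape 3 is a rectangle drawn with `<polygon>`. Its stroke #ff0000 means engrave at S191, F3066. After flipping Y the toolpath is (76.8006,70.0240) → (137.4382,70.0240) → (137.4382,61.8089) → (76.8006,61.8089) → (76.8006,70.0240), returning to the start.

; LightBurn 1.5.06
; GRBL device profile, absolute coords
G21
G90
G0 X20.8597 Y43.6714
M3 S191
G1 X119.0717 Y72.6939 F3066
G1 X20.0114 Y78.6983
G1 X123.8706 Y64.6985
G1 X65.6841 Y94.4100
G1 X20.8597 Y43.6714
M5
G0 X74.6787 Y75.7420
M3 S191
G1 X21.9838 Y76.9577 F3066
G1 X133.9948 Y63.3526
G1 X32.0177 Y77.3109
G1 X117.5329 Y78.0571
M5
G0 X76.8006 Y70.0240
M3 S191
G1 X137.4382 Y70.0240 F3066
G1 X137.4382 Y61.8089
G1 X76.8006 Y61.8089
G1 X76.8006 Y70.0240
M5
G0 X0.0000 Y0.0000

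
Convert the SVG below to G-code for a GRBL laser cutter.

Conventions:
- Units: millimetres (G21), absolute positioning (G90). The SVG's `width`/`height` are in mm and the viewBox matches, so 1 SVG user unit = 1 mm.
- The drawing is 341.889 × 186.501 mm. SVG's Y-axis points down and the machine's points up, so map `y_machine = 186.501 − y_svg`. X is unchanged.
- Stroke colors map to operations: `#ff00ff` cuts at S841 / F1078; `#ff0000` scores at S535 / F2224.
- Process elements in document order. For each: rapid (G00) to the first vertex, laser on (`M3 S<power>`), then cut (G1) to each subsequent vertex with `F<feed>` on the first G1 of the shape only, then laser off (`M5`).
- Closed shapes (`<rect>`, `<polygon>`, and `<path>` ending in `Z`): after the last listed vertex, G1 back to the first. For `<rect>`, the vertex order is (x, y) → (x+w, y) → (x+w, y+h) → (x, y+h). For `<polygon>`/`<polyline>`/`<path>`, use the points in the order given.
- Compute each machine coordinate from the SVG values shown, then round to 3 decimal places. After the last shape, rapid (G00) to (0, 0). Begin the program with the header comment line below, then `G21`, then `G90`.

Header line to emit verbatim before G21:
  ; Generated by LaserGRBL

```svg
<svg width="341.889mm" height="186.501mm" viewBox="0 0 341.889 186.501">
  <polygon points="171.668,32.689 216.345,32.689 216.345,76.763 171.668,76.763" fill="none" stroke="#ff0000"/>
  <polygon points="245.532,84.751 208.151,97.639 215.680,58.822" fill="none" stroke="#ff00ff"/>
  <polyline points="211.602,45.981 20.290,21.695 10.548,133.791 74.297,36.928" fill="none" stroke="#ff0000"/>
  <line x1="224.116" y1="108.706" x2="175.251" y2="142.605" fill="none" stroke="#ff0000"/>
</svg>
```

; Generated by LaserGRBL
G21
G90
G00 X171.668 Y153.812
M3 S535
G1 X216.345 Y153.812 F2224
G1 X216.345 Y109.738
G1 X171.668 Y109.738
G1 X171.668 Y153.812
M5
G00 X245.532 Y101.750
M3 S841
G1 X208.151 Y88.862 F1078
G1 X215.680 Y127.679
G1 X245.532 Y101.750
M5
G00 X211.602 Y140.520
M3 S535
G1 X20.290 Y164.806 F2224
G1 X10.548 Y52.710
G1 X74.297 Y149.573
M5
G00 X224.116 Y77.795
M3 S535
G1 X175.251 Y43.896 F2224
M5
G00 X0.000 Y0.000

viewBox `0 0 341.889 186.501` with mm width/height → 1 unit = 1 mm. Flip: y_m = 186.501 − y_svg.

**Shape 1** — `<polygon>` rectangle, stroke `#ff0000` → score (S535, F2224). Machine vertices: (171.668,153.812) → (216.345,153.812) → (216.345,109.738) → (171.668,109.738) → (171.668,153.812). Closed: final G1 returns to the first vertex.

**Shape 2** — `<polygon>` regular polygon, stroke `#ff00ff` → cut (S841, F1078). Machine vertices: (245.532,101.750) → (208.151,88.862) → (215.680,127.679) → (245.532,101.750). Closed: final G1 returns to the first vertex.

**Shape 3** — `<polyline>` open polyline, stroke `#ff0000` → score (S535, F2224). Machine vertices: (211.602,140.520) → (20.290,164.806) → (10.548,52.710) → (74.297,149.573). Open path.

**Shape 4** — `<line>` line segment, stroke `#ff0000` → score (S535, F2224). Machine vertices: (224.116,77.795) → (175.251,43.896). Open path.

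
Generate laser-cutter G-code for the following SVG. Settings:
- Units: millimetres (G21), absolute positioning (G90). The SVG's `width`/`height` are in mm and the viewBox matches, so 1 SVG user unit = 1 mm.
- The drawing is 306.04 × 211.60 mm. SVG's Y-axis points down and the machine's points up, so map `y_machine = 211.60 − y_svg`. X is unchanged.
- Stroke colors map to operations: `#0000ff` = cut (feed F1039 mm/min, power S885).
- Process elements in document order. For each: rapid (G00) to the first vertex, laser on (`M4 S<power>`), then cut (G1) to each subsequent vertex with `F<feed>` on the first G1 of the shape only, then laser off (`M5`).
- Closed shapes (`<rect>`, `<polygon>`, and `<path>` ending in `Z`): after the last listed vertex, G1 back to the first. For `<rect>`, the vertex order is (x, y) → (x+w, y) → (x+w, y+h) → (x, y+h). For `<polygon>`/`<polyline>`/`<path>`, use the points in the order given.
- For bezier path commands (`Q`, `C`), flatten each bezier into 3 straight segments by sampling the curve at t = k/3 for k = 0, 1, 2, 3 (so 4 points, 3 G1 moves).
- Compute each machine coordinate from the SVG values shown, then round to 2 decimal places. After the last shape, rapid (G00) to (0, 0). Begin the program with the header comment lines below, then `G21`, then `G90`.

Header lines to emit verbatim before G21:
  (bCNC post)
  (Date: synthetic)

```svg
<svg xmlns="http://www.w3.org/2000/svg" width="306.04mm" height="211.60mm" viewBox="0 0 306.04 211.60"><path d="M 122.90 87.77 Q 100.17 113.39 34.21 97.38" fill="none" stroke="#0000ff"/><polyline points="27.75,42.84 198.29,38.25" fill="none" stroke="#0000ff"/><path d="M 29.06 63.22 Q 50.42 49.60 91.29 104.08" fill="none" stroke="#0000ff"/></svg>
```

(bCNC post)
(Date: synthetic)
G21
G90
G00 X122.90 Y123.83
M4 S885
G1 X102.94 Y111.38 F1039
G1 X73.38 Y108.17
G1 X34.21 Y114.22
M5
G00 X27.75 Y168.76
M4 S885
G1 X198.29 Y173.35 F1039
M5
G00 X29.06 Y148.38
M4 S885
G1 X45.47 Y149.89 F1039
G1 X66.21 Y136.27
G1 X91.29 Y107.52
M5
G00 X0.00 Y0.00

Since the viewBox matches the mm dimensions, user units are millimetres directly. The only transform is the Y-flip y_m = 211.60 − y_svg.

Shape 1 is a quadratic bezier drawn with `<path>`. Its stroke #0000ff means cut at S885, F1039. After flipping Y the toolpath is (122.90,123.83) → (102.94,111.38) → (73.38,108.17) → (34.21,114.22).

Shape 2 is a line segment drawn with `<polyline>`. Its stroke #0000ff means cut at S885, F1039. After flipping Y the toolpath is (27.75,168.76) → (198.29,173.35).

Shape 3 is a quadratic bezier drawn with `<path>`. Its stroke #0000ff means cut at S885, F1039. After flipping Y the toolpath is (29.06,148.38) → (45.47,149.89) → (66.21,136.27) → (91.29,107.52).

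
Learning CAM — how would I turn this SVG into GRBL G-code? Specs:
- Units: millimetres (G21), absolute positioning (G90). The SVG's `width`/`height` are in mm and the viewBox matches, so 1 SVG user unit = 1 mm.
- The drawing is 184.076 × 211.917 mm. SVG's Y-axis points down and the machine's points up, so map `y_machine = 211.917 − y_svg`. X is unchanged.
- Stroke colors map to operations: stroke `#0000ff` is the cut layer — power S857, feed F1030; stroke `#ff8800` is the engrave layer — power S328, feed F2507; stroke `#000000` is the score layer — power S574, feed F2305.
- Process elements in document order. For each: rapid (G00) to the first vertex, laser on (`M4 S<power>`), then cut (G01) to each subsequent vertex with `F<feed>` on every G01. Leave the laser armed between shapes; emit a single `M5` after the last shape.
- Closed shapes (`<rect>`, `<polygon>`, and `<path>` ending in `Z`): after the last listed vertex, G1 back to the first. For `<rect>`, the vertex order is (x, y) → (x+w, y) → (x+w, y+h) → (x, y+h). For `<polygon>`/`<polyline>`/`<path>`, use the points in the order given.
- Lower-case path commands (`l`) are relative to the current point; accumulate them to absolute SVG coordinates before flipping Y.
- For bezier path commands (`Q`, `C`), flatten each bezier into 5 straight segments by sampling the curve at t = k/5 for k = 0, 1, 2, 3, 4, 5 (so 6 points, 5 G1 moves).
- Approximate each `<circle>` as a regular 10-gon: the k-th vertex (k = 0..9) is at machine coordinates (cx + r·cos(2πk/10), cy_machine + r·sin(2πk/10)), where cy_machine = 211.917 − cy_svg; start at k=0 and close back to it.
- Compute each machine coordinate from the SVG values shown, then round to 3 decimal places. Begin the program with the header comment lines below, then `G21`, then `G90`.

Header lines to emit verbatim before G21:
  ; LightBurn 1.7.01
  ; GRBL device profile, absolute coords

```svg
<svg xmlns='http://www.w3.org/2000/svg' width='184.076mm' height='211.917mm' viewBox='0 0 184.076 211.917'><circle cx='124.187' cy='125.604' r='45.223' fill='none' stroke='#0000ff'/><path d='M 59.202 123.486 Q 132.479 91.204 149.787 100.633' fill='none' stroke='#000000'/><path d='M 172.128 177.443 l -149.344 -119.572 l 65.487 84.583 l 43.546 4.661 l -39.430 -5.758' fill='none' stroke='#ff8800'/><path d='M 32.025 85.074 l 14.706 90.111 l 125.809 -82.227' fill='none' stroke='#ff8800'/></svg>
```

Since the viewBox matches the mm dimensions, user units are millimetres directly. The only transform is the Y-flip y_m = 211.917 − y_svg.

Shape 1 is a circle drawn with `<circle>`. Its stroke #0000ff means cut at S857, F1030. After flipping Y the toolpath is (169.410,86.313) → (160.773,112.894) → (138.162,129.323) → (110.212,129.323) → (87.601,112.894) → (78.964,86.313) → (87.601,59.732) → (110.212,43.303) → (138.162,43.303) → (160.773,59.732) → (169.410,86.313), returning to the start.

Shape 2 is a quadratic bezier drawn with `<path>`. Its stroke #000000 means score at S574, F2305. After flipping Y the toolpath is (59.202,88.431) → (86.274,99.675) → (108.869,107.583) → (126.986,112.153) → (140.625,113.387) → (149.787,111.284).

Shape 3 is a open polyline drawn with `<path>`. Its stroke #ff8800 means engrave at S328, F2507. After flipping Y the toolpath is (172.128,34.474) → (22.784,154.046) → (88.271,69.463) → (131.817,64.802) → (92.387,70.560).

Shape 4 is a open polyline drawn with `<path>`. Its stroke #ff8800 means engrave at S328, F2507. After flipping Y the toolpath is (32.025,126.843) → (46.731,36.732) → (172.540,118.959).

; LightBurn 1.7.01
; GRBL device profile, absolute coords
G21
G90
G00 X169.410 Y86.313
M4 S857
G01 X160.773 Y112.894 F1030
G01 X138.162 Y129.323 F1030
G01 X110.212 Y129.323 F1030
G01 X87.601 Y112.894 F1030
G01 X78.964 Y86.313 F1030
G01 X87.601 Y59.732 F1030
G01 X110.212 Y43.303 F1030
G01 X138.162 Y43.303 F1030
G01 X160.773 Y59.732 F1030
G01 X169.410 Y86.313 F1030
G00 X59.202 Y88.431
M4 S574
G01 X86.274 Y99.675 F2305
G01 X108.869 Y107.583 F2305
G01 X126.986 Y112.153 F2305
G01 X140.625 Y113.387 F2305
G01 X149.787 Y111.284 F2305
G00 X172.128 Y34.474
M4 S328
G01 X22.784 Y154.046 F2507
G01 X88.271 Y69.463 F2507
G01 X131.817 Y64.802 F2507
G01 X92.387 Y70.560 F2507
G00 X32.025 Y126.843
M4 S328
G01 X46.731 Y36.732 F2507
G01 X172.540 Y118.959 F2507
M5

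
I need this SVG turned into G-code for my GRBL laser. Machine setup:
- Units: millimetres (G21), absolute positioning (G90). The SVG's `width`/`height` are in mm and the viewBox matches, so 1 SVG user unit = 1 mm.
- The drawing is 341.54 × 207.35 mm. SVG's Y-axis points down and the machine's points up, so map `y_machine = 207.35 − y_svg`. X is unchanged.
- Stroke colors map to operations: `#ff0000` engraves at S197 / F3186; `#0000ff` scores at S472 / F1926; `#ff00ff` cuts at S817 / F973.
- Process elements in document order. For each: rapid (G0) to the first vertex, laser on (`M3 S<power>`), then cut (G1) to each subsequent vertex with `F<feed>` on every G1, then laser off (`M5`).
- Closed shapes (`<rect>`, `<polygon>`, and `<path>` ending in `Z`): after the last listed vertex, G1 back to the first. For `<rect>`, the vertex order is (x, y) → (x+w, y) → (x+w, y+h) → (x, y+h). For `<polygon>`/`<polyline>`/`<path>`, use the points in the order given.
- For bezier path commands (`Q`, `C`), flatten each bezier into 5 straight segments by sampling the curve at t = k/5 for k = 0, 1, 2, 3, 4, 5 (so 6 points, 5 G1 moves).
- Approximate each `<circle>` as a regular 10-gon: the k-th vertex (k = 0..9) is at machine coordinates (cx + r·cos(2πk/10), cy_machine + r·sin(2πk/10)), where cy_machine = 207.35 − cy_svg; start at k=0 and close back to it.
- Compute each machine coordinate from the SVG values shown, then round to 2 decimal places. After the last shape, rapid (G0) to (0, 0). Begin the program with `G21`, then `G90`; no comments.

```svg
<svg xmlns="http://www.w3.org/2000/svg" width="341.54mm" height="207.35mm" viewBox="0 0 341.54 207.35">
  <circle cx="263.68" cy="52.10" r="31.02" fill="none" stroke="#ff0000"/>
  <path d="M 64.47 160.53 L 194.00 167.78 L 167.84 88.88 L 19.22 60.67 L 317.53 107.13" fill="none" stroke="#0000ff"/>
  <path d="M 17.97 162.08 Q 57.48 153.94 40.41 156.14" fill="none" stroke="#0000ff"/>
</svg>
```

G21
G90
G0 X294.70 Y155.25
M3 S197
G1 X288.78 Y173.48 F3186
G1 X273.27 Y184.75 F3186
G1 X254.09 Y184.75 F3186
G1 X238.58 Y173.48 F3186
G1 X232.66 Y155.25 F3186
G1 X238.58 Y137.02 F3186
G1 X254.09 Y125.75 F3186
G1 X273.27 Y125.75 F3186
G1 X288.78 Y137.02 F3186
G1 X294.70 Y155.25 F3186
M5
G0 X64.47 Y46.82
M3 S472
G1 X194.00 Y39.57 F1926
G1 X167.84 Y118.47 F1926
G1 X19.22 Y146.68 F1926
G1 X317.53 Y100.22 F1926
M5
G0 X17.97 Y45.27
M3 S472
G1 X31.51 Y48.11 F1926
G1 X40.53 Y50.13 F1926
G1 X45.01 Y51.32 F1926
G1 X44.97 Y51.68 F1926
G1 X40.41 Y51.21 F1926
M5
G0 X0.00 Y0.00

Since the viewBox matches the mm dimensions, user units are millimetres directly. The only transform is the Y-flip y_m = 207.35 − y_svg.

Shape 1 is a circle drawn with `<circle>`. Its stroke #ff0000 means engrave at S197, F3186. After flipping Y the toolpath is (294.70,155.25) → (288.78,173.48) → (273.27,184.75) → (254.09,184.75) → (238.58,173.48) → (232.66,155.25) → (238.58,137.02) → (254.09,125.75) → (273.27,125.75) → (288.78,137.02) → (294.70,155.25), returning to the start.

Shape 2 is a open polyline drawn with `<path>`. Its stroke #0000ff means score at S472, F1926. After flipping Y the toolpath is (64.47,46.82) → (194.00,39.57) → (167.84,118.47) → (19.22,146.68) → (317.53,100.22).

Shape 3 is a quadratic bezier drawn with `<path>`. Its stroke #0000ff means score at S472, F1926. After flipping Y the toolpath is (17.97,45.27) → (31.51,48.11) → (40.53,50.13) → (45.01,51.32) → (44.97,51.68) → (40.41,51.21).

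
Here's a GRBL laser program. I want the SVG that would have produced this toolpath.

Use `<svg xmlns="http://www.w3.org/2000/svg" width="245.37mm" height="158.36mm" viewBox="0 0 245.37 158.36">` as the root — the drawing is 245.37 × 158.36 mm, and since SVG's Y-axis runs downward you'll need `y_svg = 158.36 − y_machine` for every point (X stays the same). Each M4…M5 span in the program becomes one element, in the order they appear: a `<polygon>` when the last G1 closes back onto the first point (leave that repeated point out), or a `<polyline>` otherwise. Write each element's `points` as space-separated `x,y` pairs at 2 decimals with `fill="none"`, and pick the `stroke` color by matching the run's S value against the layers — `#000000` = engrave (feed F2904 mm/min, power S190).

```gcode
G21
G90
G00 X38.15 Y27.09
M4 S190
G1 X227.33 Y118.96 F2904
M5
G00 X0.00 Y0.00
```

<svg xmlns="http://www.w3.org/2000/svg" width="245.37mm" height="158.36mm" viewBox="0 0 245.37 158.36">
  <polyline points="38.15,131.27 227.33,39.40" fill="none" stroke="#000000"/>
</svg>

Machine Y-up, SVG Y-down with viewBox height 158.36, so y_svg = 158.36 − y_machine; X carries over. Every run uses S190, so all elements get stroke `#000000` (engrave).

Run 1: The run is open, so emit a `<polyline>` with points (Y-flipped): 38.15,131.27 227.33,39.40.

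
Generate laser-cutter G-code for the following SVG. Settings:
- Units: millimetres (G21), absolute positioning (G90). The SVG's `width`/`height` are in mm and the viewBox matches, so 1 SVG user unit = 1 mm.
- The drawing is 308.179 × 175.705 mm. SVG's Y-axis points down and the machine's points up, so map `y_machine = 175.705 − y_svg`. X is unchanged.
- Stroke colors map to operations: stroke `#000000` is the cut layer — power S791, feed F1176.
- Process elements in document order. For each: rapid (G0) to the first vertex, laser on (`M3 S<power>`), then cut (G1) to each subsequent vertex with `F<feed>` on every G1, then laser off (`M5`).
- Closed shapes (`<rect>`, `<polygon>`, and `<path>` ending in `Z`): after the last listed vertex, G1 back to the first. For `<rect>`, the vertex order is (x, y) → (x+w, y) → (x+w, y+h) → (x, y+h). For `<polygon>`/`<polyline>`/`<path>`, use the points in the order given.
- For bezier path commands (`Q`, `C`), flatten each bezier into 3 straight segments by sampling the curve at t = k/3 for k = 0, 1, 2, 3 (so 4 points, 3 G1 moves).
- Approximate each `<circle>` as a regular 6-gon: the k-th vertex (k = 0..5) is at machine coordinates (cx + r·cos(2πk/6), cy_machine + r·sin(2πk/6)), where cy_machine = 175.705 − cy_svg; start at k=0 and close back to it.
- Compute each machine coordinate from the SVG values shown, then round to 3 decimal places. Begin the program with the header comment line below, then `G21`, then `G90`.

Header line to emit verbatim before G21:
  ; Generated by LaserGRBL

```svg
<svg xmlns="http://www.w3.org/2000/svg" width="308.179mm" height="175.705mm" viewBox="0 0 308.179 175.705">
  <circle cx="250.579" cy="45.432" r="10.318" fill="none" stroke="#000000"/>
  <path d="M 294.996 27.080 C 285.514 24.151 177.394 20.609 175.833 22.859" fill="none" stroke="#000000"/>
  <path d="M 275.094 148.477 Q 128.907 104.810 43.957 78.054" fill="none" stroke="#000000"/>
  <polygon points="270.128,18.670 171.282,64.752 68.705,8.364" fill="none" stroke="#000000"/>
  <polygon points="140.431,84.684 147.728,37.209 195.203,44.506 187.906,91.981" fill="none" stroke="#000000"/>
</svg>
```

; Generated by LaserGRBL
G21
G90
G0 X260.897 Y130.273
M3 S791
G1 X255.738 Y139.209 F1176
G1 X245.420 Y139.209 F1176
G1 X240.261 Y130.273 F1176
G1 X245.420 Y121.337 F1176
G1 X255.738 Y121.337 F1176
G1 X260.897 Y130.273 F1176
M5
G0 X294.996 Y148.625
M3 S791
G1 X260.235 Y151.521 F1176
G1 X205.314 Y153.403 F1176
G1 X175.833 Y152.846 F1176
M5
G0 X275.094 Y27.228
M3 S791
G1 X184.440 Y54.460 F1176
G1 X107.394 Y77.935 F1176
G1 X43.957 Y97.651 F1176
M5
G0 X270.128 Y157.035
M3 S791
G1 X171.282 Y110.953 F1176
G1 X68.705 Y167.341 F1176
G1 X270.128 Y157.035 F1176
M5
G0 X140.431 Y91.021
M3 S791
G1 X147.728 Y138.496 F1176
G1 X195.203 Y131.199 F1176
G1 X187.906 Y83.724 F1176
G1 X140.431 Y91.021 F1176
M5

1 u = 1 mm; y_m = 175.705 − y.

[1] `<circle>` circle, #000000→cut S791 F1176: (260.897,130.273) → (255.738,139.209) → (245.420,139.209) → (240.261,130.273) → (245.420,121.337) → (255.738,121.337) → (260.897,130.273) (closed)

[2] `<path>` cubic bezier, #000000→cut S791 F1176: (294.996,148.625) → (260.235,151.521) → (205.314,153.403) → (175.833,152.846)

[3] `<path>` quadratic bezier, #000000→cut S791 F1176: (275.094,27.228) → (184.440,54.460) → (107.394,77.935) → (43.957,97.651)

[4] `<polygon>` closed polygon, #000000→cut S791 F1176: (270.128,157.035) → (171.282,110.953) → (68.705,167.341) → (270.128,157.035) (closed)

[5] `<polygon>` regular polygon, #000000→cut S791 F1176: (140.431,91.021) → (147.728,138.496) → (195.203,131.199) → (187.906,83.724) → (140.431,91.021) (closed)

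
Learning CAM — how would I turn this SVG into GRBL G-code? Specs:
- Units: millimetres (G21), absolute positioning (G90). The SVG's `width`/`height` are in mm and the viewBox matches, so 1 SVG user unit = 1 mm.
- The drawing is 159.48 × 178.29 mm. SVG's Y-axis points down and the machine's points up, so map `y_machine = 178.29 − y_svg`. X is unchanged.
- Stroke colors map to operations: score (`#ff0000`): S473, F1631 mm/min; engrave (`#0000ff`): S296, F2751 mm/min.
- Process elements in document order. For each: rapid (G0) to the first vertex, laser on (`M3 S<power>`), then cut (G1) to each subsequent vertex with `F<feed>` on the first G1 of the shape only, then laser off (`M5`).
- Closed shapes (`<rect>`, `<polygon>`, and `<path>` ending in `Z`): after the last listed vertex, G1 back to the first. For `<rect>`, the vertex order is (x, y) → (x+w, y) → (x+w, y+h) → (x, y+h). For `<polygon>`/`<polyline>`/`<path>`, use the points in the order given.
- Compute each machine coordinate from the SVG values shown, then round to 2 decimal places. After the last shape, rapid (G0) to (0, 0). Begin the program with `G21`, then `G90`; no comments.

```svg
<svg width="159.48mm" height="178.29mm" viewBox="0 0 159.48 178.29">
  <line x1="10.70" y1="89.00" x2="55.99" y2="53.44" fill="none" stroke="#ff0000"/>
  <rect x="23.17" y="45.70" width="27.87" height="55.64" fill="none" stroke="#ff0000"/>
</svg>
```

viewBox `0 0 159.48 178.29` with mm width/height → 1 unit = 1 mm. Flip: y_m = 178.29 − y_svg.

**Shape 1** — `<line>` line segment, stroke `#ff0000` → score (S473, F1631). Machine vertices: (10.70,89.29) → (55.99,124.85). Open path.

**Shape 2** — `<rect>` rectangle, stroke `#ff0000` → score (S473, F1631). Machine vertices: (23.17,132.59) → (51.04,132.59) → (51.04,76.95) → (23.17,76.95) → (23.17,132.59). Closed: final G1 returns to the first vertex.

G21
G90
G0 X10.70 Y89.29
M3 S473
G1 X55.99 Y124.85 F1631
M5
G0 X23.17 Y132.59
M3 S473
G1 X51.04 Y132.59 F1631
G1 X51.04 Y76.95
G1 X23.17 Y76.95
G1 X23.17 Y132.59
M5
G0 X0.00 Y0.00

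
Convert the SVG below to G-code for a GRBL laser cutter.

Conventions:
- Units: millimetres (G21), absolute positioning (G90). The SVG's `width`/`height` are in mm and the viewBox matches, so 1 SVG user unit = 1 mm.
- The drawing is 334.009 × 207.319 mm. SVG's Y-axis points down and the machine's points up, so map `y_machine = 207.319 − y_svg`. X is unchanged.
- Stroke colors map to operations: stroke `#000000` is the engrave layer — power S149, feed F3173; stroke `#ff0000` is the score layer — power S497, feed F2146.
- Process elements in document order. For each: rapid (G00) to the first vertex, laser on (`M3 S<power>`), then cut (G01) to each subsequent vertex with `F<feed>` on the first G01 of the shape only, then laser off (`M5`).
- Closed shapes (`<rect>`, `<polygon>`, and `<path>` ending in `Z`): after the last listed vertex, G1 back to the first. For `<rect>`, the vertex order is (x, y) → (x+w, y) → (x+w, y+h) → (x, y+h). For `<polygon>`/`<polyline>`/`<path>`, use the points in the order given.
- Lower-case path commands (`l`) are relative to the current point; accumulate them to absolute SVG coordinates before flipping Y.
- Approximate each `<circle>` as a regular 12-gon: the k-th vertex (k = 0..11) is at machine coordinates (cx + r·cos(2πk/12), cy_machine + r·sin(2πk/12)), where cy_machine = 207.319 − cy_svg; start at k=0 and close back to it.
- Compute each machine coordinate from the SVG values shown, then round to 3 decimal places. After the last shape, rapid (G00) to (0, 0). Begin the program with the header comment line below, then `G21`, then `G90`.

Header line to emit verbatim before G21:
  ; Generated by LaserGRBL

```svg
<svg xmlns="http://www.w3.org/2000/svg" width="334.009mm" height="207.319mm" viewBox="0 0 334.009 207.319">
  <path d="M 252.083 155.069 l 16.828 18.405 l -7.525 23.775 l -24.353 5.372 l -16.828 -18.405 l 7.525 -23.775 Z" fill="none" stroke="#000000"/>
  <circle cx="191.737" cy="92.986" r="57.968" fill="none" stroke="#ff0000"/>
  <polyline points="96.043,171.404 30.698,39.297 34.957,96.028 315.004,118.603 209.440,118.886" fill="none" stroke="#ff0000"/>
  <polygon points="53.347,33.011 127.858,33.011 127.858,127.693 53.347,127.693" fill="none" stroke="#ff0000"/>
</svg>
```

viewBox `0 0 334.009 207.319` with mm width/height → 1 unit = 1 mm. Flip: y_m = 207.319 − y_svg.

**Shape 1** — `<path>` regular polygon, stroke `#000000` → engrave (S149, F3173). Machine vertices: (252.083,52.250) → (268.911,33.845) → (261.386,10.070) → (237.033,4.698) → (220.205,23.103) → (227.730,46.878) → (252.083,52.250). Closed: final G1 returns to the first vertex.

**Shape 2** — `<circle>` circle, stroke `#ff0000` → score (S497, F2146). Machine vertices: (249.705,114.333) → (241.939,143.317) → (220.721,164.535) → (191.737,172.301) → (162.753,164.535) → (141.535,143.317) → (133.769,114.333) → (141.535,85.349) → (162.753,64.131) → (191.737,56.365) → (220.721,64.131) → (241.939,85.349) → (249.705,114.333). Closed: final G1 returns to the first vertex.

**Shape 3** — `<polyline>` open polyline, stroke `#ff0000` → score (S497, F2146). Machine vertices: (96.043,35.915) → (30.698,168.022) → (34.957,111.291) → (315.004,88.716) → (209.440,88.433). Open path.

**Shape 4** — `<polygon>` rectangle, stroke `#ff0000` → score (S497, F2146). Machine vertices: (53.347,174.308) → (127.858,174.308) → (127.858,79.626) → (53.347,79.626) → (53.347,174.308). Closed: final G1 returns to the first vertex.

; Generated by LaserGRBL
G21
G90
G00 X252.083 Y52.250
M3 S149
G01 X268.911 Y33.845 F3173
G01 X261.386 Y10.070
G01 X237.033 Y4.698
G01 X220.205 Y23.103
G01 X227.730 Y46.878
G01 X252.083 Y52.250
M5
G00 X249.705 Y114.333
M3 S497
G01 X241.939 Y143.317 F2146
G01 X220.721 Y164.535
G01 X191.737 Y172.301
G01 X162.753 Y164.535
G01 X141.535 Y143.317
G01 X133.769 Y114.333
G01 X141.535 Y85.349
G01 X162.753 Y64.131
G01 X191.737 Y56.365
G01 X220.721 Y64.131
G01 X241.939 Y85.349
G01 X249.705 Y114.333
M5
G00 X96.043 Y35.915
M3 S497
G01 X30.698 Y168.022 F2146
G01 X34.957 Y111.291
G01 X315.004 Y88.716
G01 X209.440 Y88.433
M5
G00 X53.347 Y174.308
M3 S497
G01 X127.858 Y174.308 F2146
G01 X127.858 Y79.626
G01 X53.347 Y79.626
G01 X53.347 Y174.308
M5
G00 X0.000 Y0.000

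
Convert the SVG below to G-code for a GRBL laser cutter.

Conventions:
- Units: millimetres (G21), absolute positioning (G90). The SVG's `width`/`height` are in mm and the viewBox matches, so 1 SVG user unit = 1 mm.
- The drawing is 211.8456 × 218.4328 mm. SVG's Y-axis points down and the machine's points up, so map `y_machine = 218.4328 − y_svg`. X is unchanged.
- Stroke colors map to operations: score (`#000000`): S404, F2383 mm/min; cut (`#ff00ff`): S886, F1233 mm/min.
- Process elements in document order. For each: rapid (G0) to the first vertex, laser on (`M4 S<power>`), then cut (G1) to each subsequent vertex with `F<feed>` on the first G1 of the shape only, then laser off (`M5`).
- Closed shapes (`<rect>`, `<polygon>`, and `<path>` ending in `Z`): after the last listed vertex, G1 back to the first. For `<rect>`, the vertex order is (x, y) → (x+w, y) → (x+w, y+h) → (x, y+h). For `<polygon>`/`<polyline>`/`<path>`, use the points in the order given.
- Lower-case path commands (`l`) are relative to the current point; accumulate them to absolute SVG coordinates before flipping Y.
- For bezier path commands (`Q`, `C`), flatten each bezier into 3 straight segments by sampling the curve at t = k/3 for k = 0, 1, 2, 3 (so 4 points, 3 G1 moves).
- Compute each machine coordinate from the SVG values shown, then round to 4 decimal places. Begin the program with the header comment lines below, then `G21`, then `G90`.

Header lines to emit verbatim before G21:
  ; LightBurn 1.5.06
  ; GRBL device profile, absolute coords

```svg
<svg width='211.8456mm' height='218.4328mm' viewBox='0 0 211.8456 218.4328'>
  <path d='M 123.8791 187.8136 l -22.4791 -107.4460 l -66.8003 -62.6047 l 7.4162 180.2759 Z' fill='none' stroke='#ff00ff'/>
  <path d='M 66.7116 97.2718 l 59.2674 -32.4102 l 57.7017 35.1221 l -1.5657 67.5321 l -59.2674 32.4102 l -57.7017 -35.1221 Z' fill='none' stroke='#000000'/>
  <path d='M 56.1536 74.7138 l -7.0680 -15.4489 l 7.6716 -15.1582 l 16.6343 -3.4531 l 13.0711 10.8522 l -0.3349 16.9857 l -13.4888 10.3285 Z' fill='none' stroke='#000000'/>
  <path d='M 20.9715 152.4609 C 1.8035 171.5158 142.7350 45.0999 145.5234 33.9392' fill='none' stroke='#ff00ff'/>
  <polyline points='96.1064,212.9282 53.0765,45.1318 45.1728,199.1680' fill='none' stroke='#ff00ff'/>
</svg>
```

; LightBurn 1.5.06
; GRBL device profile, absolute coords
G21
G90
G0 X123.8791 Y30.6192
M4 S886
G1 X101.4000 Y138.0652 F1233
G1 X34.5997 Y200.6699
G1 X42.0159 Y20.3940
G1 X123.8791 Y30.6192
M5
G0 X66.7116 Y121.1610
M4 S404
G1 X125.9790 Y153.5712 F2383
G1 X183.6807 Y118.4491
G1 X182.1150 Y50.9170
G1 X122.8476 Y18.5068
G1 X65.1459 Y53.6289
G1 X66.7116 Y121.1610
M5
G0 X56.1536 Y143.7190
M4 S404
G1 X49.0856 Y159.1679 F2383
G1 X56.7572 Y174.3261
G1 X73.3915 Y177.7792
G1 X86.4626 Y166.9270
G1 X86.1277 Y149.9413
G1 X72.6389 Y139.6128
G1 X56.1536 Y143.7190
M5
G0 X20.9715 Y65.9719
M4 S886
G1 X44.1240 Y85.7507 F1233
G1 X107.7333 Y144.5710
G1 X145.5234 Y184.4936
M5
G0 X96.1064 Y5.5046
M4 S886
G1 X53.0765 Y173.3010 F1233
G1 X45.1728 Y19.2648
M5

Since the viewBox matches the mm dimensions, user units are millimetres directly. The only transform is the Y-flip y_m = 218.4328 − y_svg.

Shape 1 is a closed polygon drawn with `<path>`. Its stroke #ff00ff means cut at S886, F1233. After flipping Y the toolpath is (123.8791,30.6192) → (101.4000,138.0652) → (34.5997,200.6699) → (42.0159,20.3940) → (123.8791,30.6192), returning to the start.

Shape 2 is a regular polygon drawn with `<path>`. Its stroke #000000 means score at S404, F2383. After flipping Y the toolpath is (66.7116,121.1610) → (125.9790,153.5712) → (183.6807,118.4491) → (182.1150,50.9170) → (122.8476,18.5068) → (65.1459,53.6289) → (66.7116,121.1610), returning to the start.

Shape 3 is a regular polygon drawn with `<path>`. Its stroke #000000 means score at S404, F2383. After flipping Y the toolpath is (56.1536,143.7190) → (49.0856,159.1679) → (56.7572,174.3261) → (73.3915,177.7792) → (86.4626,166.9270) → (86.1277,149.9413) → (72.6389,139.6128) → (56.1536,143.7190), returning to the start.

Shape 4 is a cubic bezier drawn with `<path>`. Its stroke #ff00ff means cut at S886, F1233. After flipping Y the toolpath is (20.9715,65.9719) → (44.1240,85.7507) → (107.7333,144.5710) → (145.5234,184.4936).

Shape 5 is a open polyline drawn with `<polyline>`. Its stroke #ff00ff means cut at S886, F1233. After flipping Y the toolpath is (96.1064,5.5046) → (53.0765,173.3010) → (45.1728,19.2648).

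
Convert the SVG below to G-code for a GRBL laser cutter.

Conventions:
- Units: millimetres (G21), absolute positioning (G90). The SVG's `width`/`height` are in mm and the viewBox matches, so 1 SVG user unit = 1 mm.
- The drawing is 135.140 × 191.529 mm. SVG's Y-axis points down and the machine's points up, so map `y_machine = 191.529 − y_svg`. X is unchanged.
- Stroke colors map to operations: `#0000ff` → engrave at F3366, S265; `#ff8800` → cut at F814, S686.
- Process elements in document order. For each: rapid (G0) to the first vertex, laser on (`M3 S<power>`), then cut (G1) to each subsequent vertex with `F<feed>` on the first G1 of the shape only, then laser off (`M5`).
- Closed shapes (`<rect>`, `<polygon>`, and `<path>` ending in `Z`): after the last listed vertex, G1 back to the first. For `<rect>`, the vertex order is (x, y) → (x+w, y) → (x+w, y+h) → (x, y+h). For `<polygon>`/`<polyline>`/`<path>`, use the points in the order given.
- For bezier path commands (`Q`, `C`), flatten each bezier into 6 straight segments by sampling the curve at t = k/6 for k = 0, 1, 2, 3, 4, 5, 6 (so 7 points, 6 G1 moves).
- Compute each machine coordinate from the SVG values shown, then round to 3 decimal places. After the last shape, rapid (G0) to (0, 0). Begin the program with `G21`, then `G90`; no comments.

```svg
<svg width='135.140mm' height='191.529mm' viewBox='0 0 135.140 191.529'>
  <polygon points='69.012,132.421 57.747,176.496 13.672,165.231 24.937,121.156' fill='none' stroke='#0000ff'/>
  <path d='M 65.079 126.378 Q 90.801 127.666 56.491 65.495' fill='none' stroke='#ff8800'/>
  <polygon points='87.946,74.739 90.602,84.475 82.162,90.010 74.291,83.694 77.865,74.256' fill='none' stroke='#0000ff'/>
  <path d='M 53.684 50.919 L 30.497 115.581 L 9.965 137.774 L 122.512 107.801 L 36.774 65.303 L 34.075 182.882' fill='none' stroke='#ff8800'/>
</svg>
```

Since the viewBox matches the mm dimensions, user units are millimetres directly. The only transform is the Y-flip y_m = 191.529 − y_svg.

Shape 1 is a regular polygon drawn with `<polygon>`. Its stroke #0000ff means engrave at S265, F3366. After flipping Y the toolpath is (69.012,59.108) → (57.747,15.033) → (13.672,26.298) → (24.937,70.373) → (69.012,59.108), returning to the start.

Shape 2 is a quadratic bezier drawn with `<path>`. Its stroke #ff8800 means cut at S686, F814. After flipping Y the toolpath is (65.079,65.151) → (71.985,66.484) → (75.557,71.343) → (75.793,79.728) → (72.694,91.638) → (66.260,107.073) → (56.491,126.034).

Shape 3 is a regular polygon drawn with `<polygon>`. Its stroke #0000ff means engrave at S265, F3366. After flipping Y the toolpath is (87.946,116.790) → (90.602,107.054) → (82.162,101.519) → (74.291,107.835) → (77.865,117.273) → (87.946,116.790), returning to the start.

Shape 4 is a open polyline drawn with `<path>`. Its stroke #ff8800 means cut at S686, F814. After flipping Y the toolpath is (53.684,140.610) → (30.497,75.948) → (9.965,53.755) → (122.512,83.728) → (36.774,126.226) → (34.075,8.647).

G21
G90
G0 X69.012 Y59.108
M3 S265
G1 X57.747 Y15.033 F3366
G1 X13.672 Y26.298
G1 X24.937 Y70.373
G1 X69.012 Y59.108
M5
G0 X65.079 Y65.151
M3 S686
G1 X71.985 Y66.484 F814
G1 X75.557 Y71.343
G1 X75.793 Y79.728
G1 X72.694 Y91.638
G1 X66.260 Y107.073
G1 X56.491 Y126.034
M5
G0 X87.946 Y116.790
M3 S265
G1 X90.602 Y107.054 F3366
G1 X82.162 Y101.519
G1 X74.291 Y107.835
G1 X77.865 Y117.273
G1 X87.946 Y116.790
M5
G0 X53.684 Y140.610
M3 S686
G1 X30.497 Y75.948 F814
G1 X9.965 Y53.755
G1 X122.512 Y83.728
G1 X36.774 Y126.226
G1 X34.075 Y8.647
M5
G0 X0.000 Y0.000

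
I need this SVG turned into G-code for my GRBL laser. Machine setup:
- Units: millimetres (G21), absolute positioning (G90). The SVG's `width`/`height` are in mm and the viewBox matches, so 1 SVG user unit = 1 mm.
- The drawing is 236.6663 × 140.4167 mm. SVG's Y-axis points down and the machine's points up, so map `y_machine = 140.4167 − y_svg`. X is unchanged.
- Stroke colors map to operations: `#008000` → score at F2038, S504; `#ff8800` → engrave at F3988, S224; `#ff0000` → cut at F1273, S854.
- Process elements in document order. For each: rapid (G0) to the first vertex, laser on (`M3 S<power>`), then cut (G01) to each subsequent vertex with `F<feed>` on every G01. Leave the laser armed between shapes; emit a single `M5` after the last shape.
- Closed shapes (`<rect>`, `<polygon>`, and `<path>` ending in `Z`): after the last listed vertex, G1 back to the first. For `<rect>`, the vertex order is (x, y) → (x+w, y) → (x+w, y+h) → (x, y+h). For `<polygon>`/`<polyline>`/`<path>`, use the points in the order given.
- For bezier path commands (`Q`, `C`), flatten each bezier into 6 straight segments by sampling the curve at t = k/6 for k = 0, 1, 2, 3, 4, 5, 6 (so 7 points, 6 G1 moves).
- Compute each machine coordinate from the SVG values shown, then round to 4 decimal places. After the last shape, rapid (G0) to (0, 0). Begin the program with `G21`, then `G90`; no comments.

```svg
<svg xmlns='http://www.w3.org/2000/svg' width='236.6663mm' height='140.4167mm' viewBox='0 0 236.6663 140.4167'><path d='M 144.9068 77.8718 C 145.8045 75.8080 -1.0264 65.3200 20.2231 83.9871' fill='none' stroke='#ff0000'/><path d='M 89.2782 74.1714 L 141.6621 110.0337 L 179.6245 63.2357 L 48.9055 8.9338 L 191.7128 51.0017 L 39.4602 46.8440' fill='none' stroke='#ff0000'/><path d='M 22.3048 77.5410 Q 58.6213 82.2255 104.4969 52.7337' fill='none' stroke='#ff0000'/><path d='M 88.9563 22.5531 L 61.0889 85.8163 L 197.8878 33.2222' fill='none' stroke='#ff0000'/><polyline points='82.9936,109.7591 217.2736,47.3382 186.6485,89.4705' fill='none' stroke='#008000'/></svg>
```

1 u = 1 mm; y_m = 140.4167 − y.

[1] `<path>` cubic bezier, #ff0000→cut S854 F1273: (144.9068,62.5449) → (134.5070,64.1048) → (108.2583,66.0249) → (74.9330,67.2613) → (43.3038,66.7702) → (22.1430,63.5075) → (20.2231,56.4296)

[2] `<path>` open polyline, #ff0000→cut S854 F1273: (89.2782,66.2453) → (141.6621,30.3830) → (179.6245,77.1810) → (48.9055,131.4829) → (191.7128,89.4150) → (39.4602,93.5727)

[3] `<path>` quadratic bezier, #ff0000→cut S854 F1273: (22.3048,62.8757) → (34.6758,62.2635) → (47.5779,63.5501) → (61.0111,66.7353) → (74.9753,71.8192) → (89.4706,78.8017) → (104.4969,87.6830)

[4] `<path>` open polyline, #ff0000→cut S854 F1273: (88.9563,117.8636) → (61.0889,54.6004) → (197.8878,107.1945)

[5] `<polyline>` open polyline, #008000→score S504 F2038: (82.9936,30.6576) → (217.2736,93.0785) → (186.6485,50.9462)

G21
G90
G0 X144.9068 Y62.5449
M3 S854
G01 X134.5070 Y64.1048 F1273
G01 X108.2583 Y66.0249 F1273
G01 X74.9330 Y67.2613 F1273
G01 X43.3038 Y66.7702 F1273
G01 X22.1430 Y63.5075 F1273
G01 X20.2231 Y56.4296 F1273
G0 X89.2782 Y66.2453
M3 S854
G01 X141.6621 Y30.3830 F1273
G01 X179.6245 Y77.1810 F1273
G01 X48.9055 Y131.4829 F1273
G01 X191.7128 Y89.4150 F1273
G01 X39.4602 Y93.5727 F1273
G0 X22.3048 Y62.8757
M3 S854
G01 X34.6758 Y62.2635 F1273
G01 X47.5779 Y63.5501 F1273
G01 X61.0111 Y66.7353 F1273
G01 X74.9753 Y71.8192 F1273
G01 X89.4706 Y78.8017 F1273
G01 X104.4969 Y87.6830 F1273
G0 X88.9563 Y117.8636
M3 S854
G01 X61.0889 Y54.6004 F1273
G01 X197.8878 Y107.1945 F1273
G0 X82.9936 Y30.6576
M3 S504
G01 X217.2736 Y93.0785 F2038
G01 X186.6485 Y50.9462 F2038
M5
G0 X0.0000 Y0.0000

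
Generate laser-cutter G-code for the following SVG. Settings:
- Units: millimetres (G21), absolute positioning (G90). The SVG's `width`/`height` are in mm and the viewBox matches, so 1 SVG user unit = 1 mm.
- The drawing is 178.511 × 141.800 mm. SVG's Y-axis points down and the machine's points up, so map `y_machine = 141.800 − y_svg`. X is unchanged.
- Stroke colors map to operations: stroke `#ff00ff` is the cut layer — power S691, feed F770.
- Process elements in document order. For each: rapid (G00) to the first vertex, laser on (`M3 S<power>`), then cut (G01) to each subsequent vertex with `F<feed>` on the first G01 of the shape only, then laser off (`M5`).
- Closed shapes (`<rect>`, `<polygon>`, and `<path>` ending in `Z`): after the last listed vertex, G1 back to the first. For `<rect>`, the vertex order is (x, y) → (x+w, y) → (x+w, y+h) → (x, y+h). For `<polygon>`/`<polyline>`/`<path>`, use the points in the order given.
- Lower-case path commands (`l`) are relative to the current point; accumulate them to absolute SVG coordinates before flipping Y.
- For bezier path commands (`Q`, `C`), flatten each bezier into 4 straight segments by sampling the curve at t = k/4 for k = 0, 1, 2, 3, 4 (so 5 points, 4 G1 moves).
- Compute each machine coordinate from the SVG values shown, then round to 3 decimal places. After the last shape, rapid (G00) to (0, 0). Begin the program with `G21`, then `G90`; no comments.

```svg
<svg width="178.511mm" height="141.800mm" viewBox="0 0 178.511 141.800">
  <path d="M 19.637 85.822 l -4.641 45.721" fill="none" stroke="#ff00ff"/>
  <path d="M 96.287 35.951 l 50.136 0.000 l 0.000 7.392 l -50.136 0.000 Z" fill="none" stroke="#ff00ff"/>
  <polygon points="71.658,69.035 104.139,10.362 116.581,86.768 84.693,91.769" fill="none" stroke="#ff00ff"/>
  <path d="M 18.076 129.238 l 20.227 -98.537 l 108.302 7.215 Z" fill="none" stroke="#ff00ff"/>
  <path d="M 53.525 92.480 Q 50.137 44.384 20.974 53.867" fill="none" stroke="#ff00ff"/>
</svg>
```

viewBox `0 0 178.511 141.800` with mm width/height → 1 unit = 1 mm. Flip: y_m = 141.800 − y_svg.

**Shape 1** — `<path>` line segment, stroke `#ff00ff` → cut (S691, F770). Machine vertices: (19.637,55.978) → (14.996,10.257). Open path.

**Shape 2** — `<path>` rectangle, stroke `#ff00ff` → cut (S691, F770). Machine vertices: (96.287,105.849) → (146.423,105.849) → (146.423,98.457) → (96.287,98.457) → (96.287,105.849). Closed: final G1 returns to the first vertex.

**Shape 3** — `<polygon>` closed polygon, stroke `#ff00ff` → cut (S691, F770). Machine vertices: (71.658,72.765) → (104.139,131.438) → (116.581,55.032) → (84.693,50.031) → (71.658,72.765). Closed: final G1 returns to the first vertex.

**Shape 4** — `<path>` closed polygon, stroke `#ff00ff` → cut (S691, F770). Machine vertices: (18.076,12.562) → (38.303,111.099) → (146.605,103.884) → (18.076,12.562). Closed: final G1 returns to the first vertex.

**Shape 5** — `<path>` quadratic bezier, stroke `#ff00ff` → cut (S691, F770). Control points (SVG): P0=(53.525,92.480), P1=(50.137,44.384), P2=(20.974,53.867); sampled at t=k/4. Machine vertices: (53.525,49.320) → (50.220,69.769) → (43.693,83.021) → (33.945,89.076) → (20.974,87.933). Open path.

G21
G90
G00 X19.637 Y55.978
M3 S691
G01 X14.996 Y10.257 F770
M5
G00 X96.287 Y105.849
M3 S691
G01 X146.423 Y105.849 F770
G01 X146.423 Y98.457
G01 X96.287 Y98.457
G01 X96.287 Y105.849
M5
G00 X71.658 Y72.765
M3 S691
G01 X104.139 Y131.438 F770
G01 X116.581 Y55.032
G01 X84.693 Y50.031
G01 X71.658 Y72.765
M5
G00 X18.076 Y12.562
M3 S691
G01 X38.303 Y111.099 F770
G01 X146.605 Y103.884
G01 X18.076 Y12.562
M5
G00 X53.525 Y49.320
M3 S691
G01 X50.220 Y69.769 F770
G01 X43.693 Y83.021
G01 X33.945 Y89.076
G01 X20.974 Y87.933
M5
G00 X0.000 Y0.000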